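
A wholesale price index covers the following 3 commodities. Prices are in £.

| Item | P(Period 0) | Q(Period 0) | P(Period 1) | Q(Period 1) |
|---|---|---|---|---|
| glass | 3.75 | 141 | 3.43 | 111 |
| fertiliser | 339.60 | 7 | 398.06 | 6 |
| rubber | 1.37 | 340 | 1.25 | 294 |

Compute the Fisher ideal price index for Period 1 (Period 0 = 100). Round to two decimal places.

Laspeyres component (base-period weights):
ΣP(Period 1)Q(Period 0) = 3.43×141 + 398.06×7 + 1.25×340 = 483.63 + 2786.42 + 425 = 3695.05
ΣP(Period 0)Q(Period 0) = 3.75×141 + 339.60×7 + 1.37×340 = 528.75 + 2377.2 + 465.8 = 3371.75
L = 3695.05 / 3371.75 × 100 = 109.5885
Paasche component (current-period weights):
ΣP(Period 1)Q(Period 1) = 3.43×111 + 398.06×6 + 1.25×294 = 380.73 + 2388.36 + 367.5 = 3136.59
ΣP(Period 0)Q(Period 1) = 3.75×111 + 339.60×6 + 1.37×294 = 416.25 + 2037.6 + 402.78 = 2856.63
P = 3136.59 / 2856.63 × 100 = 109.8004
Fisher = √(L × P) = √(109.5885 × 109.8004) = 109.6944

109.69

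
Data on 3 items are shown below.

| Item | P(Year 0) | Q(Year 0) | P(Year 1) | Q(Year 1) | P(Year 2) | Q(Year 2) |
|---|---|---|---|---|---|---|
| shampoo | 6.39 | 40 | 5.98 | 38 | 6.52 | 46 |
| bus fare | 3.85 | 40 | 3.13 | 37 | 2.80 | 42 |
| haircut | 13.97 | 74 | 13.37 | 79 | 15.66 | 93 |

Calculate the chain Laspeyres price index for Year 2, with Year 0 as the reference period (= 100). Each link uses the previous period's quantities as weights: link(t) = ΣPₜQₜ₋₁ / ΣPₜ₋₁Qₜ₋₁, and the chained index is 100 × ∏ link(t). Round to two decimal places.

Link Year 0→Year 1:
ΣP(Year 1)Q(Year 0) = 5.98×40 + 3.13×40 + 13.37×74 = 239.2 + 125.2 + 989.38 = 1353.78
ΣP(Year 0)Q(Year 0) = 6.39×40 + 3.85×40 + 13.97×74 = 255.6 + 154 + 1033.78 = 1443.38
link = 1353.78/1443.38 = 0.937923
Link Year 1→Year 2:
ΣP(Year 2)Q(Year 1) = 6.52×38 + 2.80×37 + 15.66×79 = 247.76 + 103.6 + 1237.14 = 1588.5
ΣP(Year 1)Q(Year 1) = 5.98×38 + 3.13×37 + 13.37×79 = 227.24 + 115.81 + 1056.23 = 1399.28
link = 1588.5/1399.28 = 1.135227
Chained index = 100 × 0.937923 × 1.135227 = 106.4756

106.48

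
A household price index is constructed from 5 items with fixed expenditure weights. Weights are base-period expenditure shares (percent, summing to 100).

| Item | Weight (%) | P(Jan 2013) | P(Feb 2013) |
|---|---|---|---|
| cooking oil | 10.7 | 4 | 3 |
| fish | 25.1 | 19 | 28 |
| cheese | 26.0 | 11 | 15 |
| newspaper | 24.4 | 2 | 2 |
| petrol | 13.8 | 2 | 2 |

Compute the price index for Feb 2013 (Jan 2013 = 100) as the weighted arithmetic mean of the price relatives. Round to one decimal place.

cooking oil: 10.7 × (3/4) = 10.7 × 0.750000 = 8.0250
fish: 25.1 × (28/19) = 25.1 × 1.473684 = 36.9895
cheese: 26.0 × (15/11) = 26.0 × 1.363636 = 35.4545
newspaper: 24.4 × (2/2) = 24.4 × 1.000000 = 24.4000
petrol: 13.8 × (2/2) = 13.8 × 1.000000 = 13.8000
Index = Σ wᵢ·(p₁ᵢ/p₀ᵢ) = 8.0250 + 36.9895 + 35.4545 + 24.4000 + 13.8000 = 118.6690

118.7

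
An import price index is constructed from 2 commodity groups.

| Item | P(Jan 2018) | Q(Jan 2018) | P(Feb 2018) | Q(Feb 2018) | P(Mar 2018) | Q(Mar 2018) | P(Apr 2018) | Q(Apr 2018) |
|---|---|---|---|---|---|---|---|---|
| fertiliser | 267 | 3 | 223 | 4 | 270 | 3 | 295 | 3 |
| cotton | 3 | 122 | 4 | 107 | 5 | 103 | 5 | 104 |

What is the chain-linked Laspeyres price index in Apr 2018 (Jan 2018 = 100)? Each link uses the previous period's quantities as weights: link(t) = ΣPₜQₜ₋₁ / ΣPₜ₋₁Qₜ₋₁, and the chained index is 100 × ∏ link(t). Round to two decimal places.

Link Jan 2018→Feb 2018:
ΣP(Feb 2018)Q(Jan 2018) = 223×3 + 4×122 = 669 + 488 = 1157
ΣP(Jan 2018)Q(Jan 2018) = 267×3 + 3×122 = 801 + 366 = 1167
link = 1157/1167 = 0.991431
Link Feb 2018→Mar 2018:
ΣP(Mar 2018)Q(Feb 2018) = 270×4 + 5×107 = 1080 + 535 = 1615
ΣP(Feb 2018)Q(Feb 2018) = 223×4 + 4×107 = 892 + 428 = 1320
link = 1615/1320 = 1.223485
Link Mar 2018→Apr 2018:
ΣP(Apr 2018)Q(Mar 2018) = 295×3 + 5×103 = 885 + 515 = 1400
ΣP(Mar 2018)Q(Mar 2018) = 270×3 + 5×103 = 810 + 515 = 1325
link = 1400/1325 = 1.056604
Chained index = 100 × 0.991431 × 1.223485 × 1.056604 = 128.1661

128.17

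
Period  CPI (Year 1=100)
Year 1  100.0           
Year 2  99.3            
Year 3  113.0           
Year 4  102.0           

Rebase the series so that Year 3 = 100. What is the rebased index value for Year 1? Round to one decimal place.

Rebased(Year 1) = 100.0 / 113.0 × 100 = 88.4956

88.5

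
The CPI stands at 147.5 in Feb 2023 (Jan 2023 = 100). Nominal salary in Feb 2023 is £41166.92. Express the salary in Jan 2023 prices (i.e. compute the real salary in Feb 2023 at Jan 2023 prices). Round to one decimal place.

Real = Nominal ÷ (Index/100) = 41166.92 ÷ (147.5/100)
     = 41166.92 ÷ 1.475 = 27909.7763

27909.8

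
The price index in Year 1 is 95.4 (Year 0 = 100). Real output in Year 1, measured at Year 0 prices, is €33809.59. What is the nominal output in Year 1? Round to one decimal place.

Nominal = Real × (Index/100) = 33809.59 × (95.4/100)
        = 33809.59 × 0.954 = 32254.3489

32254.3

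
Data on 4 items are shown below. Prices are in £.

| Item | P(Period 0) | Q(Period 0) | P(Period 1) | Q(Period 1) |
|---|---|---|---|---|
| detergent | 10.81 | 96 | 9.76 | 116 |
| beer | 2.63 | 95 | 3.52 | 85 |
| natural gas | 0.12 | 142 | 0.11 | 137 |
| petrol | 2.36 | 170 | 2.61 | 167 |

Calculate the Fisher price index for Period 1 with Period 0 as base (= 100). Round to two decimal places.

Laspeyres component (base-period weights):
ΣP(Period 1)Q(Period 0) = 9.76×96 + 3.52×95 + 0.11×142 + 2.61×170 = 936.96 + 334.4 + 15.62 + 443.7 = 1730.68
ΣP(Period 0)Q(Period 0) = 10.81×96 + 2.63×95 + 0.12×142 + 2.36×170 = 1037.76 + 249.85 + 17.04 + 401.2 = 1705.85
L = 1730.68 / 1705.85 × 100 = 101.4556
Paasche component (current-period weights):
ΣP(Period 1)Q(Period 1) = 9.76×116 + 3.52×85 + 0.11×137 + 2.61×167 = 1132.16 + 299.2 + 15.07 + 435.87 = 1882.3
ΣP(Period 0)Q(Period 1) = 10.81×116 + 2.63×85 + 0.12×137 + 2.36×167 = 1253.96 + 223.55 + 16.44 + 394.12 = 1888.07
P = 1882.3 / 1888.07 × 100 = 99.6944
Fisher = √(L × P) = √(101.4556 × 99.6944) = 100.5711

100.57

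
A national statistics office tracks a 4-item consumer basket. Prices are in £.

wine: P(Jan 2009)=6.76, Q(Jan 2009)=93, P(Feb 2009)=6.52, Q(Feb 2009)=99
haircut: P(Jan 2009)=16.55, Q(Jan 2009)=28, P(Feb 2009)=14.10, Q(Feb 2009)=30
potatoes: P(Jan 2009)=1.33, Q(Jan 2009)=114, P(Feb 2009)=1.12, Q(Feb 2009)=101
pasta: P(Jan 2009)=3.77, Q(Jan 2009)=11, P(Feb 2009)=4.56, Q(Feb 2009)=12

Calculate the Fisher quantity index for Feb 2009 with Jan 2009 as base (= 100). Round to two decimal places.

104.77

Laspeyres component (base-period weights):
ΣP(Jan 2009)Q(Feb 2009) = 6.76×99 + 16.55×30 + 1.33×101 + 3.77×12 = 669.24 + 496.5 + 134.33 + 45.24 = 1345.31
ΣP(Jan 2009)Q(Jan 2009) = 6.76×93 + 16.55×28 + 1.33×114 + 3.77×11 = 628.68 + 463.4 + 151.62 + 41.47 = 1285.17
L = 1345.31 / 1285.17 × 100 = 104.6795
Paasche component (current-period weights):
ΣP(Feb 2009)Q(Feb 2009) = 6.52×99 + 14.10×30 + 1.12×101 + 4.56×12 = 645.48 + 423 + 113.12 + 54.72 = 1236.32
ΣP(Feb 2009)Q(Jan 2009) = 6.52×93 + 14.10×28 + 1.12×114 + 4.56×11 = 606.36 + 394.8 + 127.68 + 50.16 = 1179
P = 1236.32 / 1179 × 100 = 104.8617
Fisher = √(L × P) = √(104.6795 × 104.8617) = 104.7706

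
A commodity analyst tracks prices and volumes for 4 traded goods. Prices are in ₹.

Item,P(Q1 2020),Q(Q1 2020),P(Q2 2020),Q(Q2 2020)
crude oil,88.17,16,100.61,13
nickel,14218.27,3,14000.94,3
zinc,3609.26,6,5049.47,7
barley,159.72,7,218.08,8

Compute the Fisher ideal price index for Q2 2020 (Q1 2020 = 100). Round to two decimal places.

Laspeyres component (base-period weights):
ΣP(Q2 2020)Q(Q1 2020) = 100.61×16 + 14000.94×3 + 5049.47×6 + 218.08×7 = 1609.76 + 42002.82 + 30296.82 + 1526.56 = 75435.96
ΣP(Q1 2020)Q(Q1 2020) = 88.17×16 + 14218.27×3 + 3609.26×6 + 159.72×7 = 1410.72 + 42654.81 + 21655.56 + 1118.04 = 66839.13
L = 75435.96 / 66839.13 × 100 = 112.8620
Paasche component (current-period weights):
ΣP(Q2 2020)Q(Q2 2020) = 100.61×13 + 14000.94×3 + 5049.47×7 + 218.08×8 = 1307.93 + 42002.82 + 35346.29 + 1744.64 = 80401.68
ΣP(Q1 2020)Q(Q2 2020) = 88.17×13 + 14218.27×3 + 3609.26×7 + 159.72×8 = 1146.21 + 42654.81 + 25264.82 + 1277.76 = 70343.6
P = 80401.68 / 70343.6 × 100 = 114.2985
Fisher = √(L × P) = √(112.8620 × 114.2985) = 113.5780

113.58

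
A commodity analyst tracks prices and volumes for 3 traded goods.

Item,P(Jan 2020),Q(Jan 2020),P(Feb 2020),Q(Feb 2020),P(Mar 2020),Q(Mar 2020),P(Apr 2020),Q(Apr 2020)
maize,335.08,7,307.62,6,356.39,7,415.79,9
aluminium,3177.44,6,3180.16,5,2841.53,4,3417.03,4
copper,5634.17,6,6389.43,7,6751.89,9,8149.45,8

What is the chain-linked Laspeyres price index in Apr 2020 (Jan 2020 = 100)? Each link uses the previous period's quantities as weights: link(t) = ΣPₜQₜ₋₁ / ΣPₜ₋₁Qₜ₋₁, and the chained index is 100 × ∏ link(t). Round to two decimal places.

Link Jan 2020→Feb 2020:
ΣP(Feb 2020)Q(Jan 2020) = 307.62×7 + 3180.16×6 + 6389.43×6 = 2153.34 + 19080.96 + 38336.58 = 59570.88
ΣP(Jan 2020)Q(Jan 2020) = 335.08×7 + 3177.44×6 + 5634.17×6 = 2345.56 + 19064.64 + 33805.02 = 55215.22
link = 59570.88/55215.22 = 1.078885
Link Feb 2020→Mar 2020:
ΣP(Mar 2020)Q(Feb 2020) = 356.39×6 + 2841.53×5 + 6751.89×7 = 2138.34 + 14207.65 + 47263.23 = 63609.22
ΣP(Feb 2020)Q(Feb 2020) = 307.62×6 + 3180.16×5 + 6389.43×7 = 1845.72 + 15900.8 + 44726.01 = 62472.53
link = 63609.22/62472.53 = 1.018195
Link Mar 2020→Apr 2020:
ΣP(Apr 2020)Q(Mar 2020) = 415.79×7 + 3417.03×4 + 8149.45×9 = 2910.53 + 13668.12 + 73345.05 = 89923.7
ΣP(Mar 2020)Q(Mar 2020) = 356.39×7 + 2841.53×4 + 6751.89×9 = 2494.73 + 11366.12 + 60767.01 = 74627.86
link = 89923.7/74627.86 = 1.204962
Chained index = 100 × 1.078885 × 1.018195 × 1.204962 = 132.3669

132.37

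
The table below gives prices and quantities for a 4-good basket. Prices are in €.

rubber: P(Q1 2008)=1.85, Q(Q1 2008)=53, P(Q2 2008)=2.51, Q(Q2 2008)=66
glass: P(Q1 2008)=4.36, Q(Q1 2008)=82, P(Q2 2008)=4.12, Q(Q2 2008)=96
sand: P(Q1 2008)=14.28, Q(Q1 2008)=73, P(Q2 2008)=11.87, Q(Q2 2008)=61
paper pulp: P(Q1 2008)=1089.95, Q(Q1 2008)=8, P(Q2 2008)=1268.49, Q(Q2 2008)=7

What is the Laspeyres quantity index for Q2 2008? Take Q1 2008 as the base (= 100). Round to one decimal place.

88.5

Laspeyres quantity index uses base-period prices as weights.
ΣP(Q1 2008)·Q(Q2 2008) = 1.85×66 + 4.36×96 + 14.28×61 + 1089.95×7 = 122.1 + 418.56 + 871.08 + 7629.65 = 9041.39
ΣP(Q1 2008)·Q(Q1 2008) = 1.85×53 + 4.36×82 + 14.28×73 + 1089.95×8 = 98.05 + 357.52 + 1042.44 + 8719.6 = 10217.61
Index = 9041.39 / 10217.61 × 100 = 88.4883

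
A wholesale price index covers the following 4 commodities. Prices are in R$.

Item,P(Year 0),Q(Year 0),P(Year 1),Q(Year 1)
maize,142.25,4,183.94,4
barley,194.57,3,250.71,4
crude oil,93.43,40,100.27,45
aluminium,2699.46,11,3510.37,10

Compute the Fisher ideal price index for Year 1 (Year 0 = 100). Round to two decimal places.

127.31

Laspeyres component (base-period weights):
ΣP(Year 1)Q(Year 0) = 183.94×4 + 250.71×3 + 100.27×40 + 3510.37×11 = 735.76 + 752.13 + 4010.8 + 38614.07 = 44112.76
ΣP(Year 0)Q(Year 0) = 142.25×4 + 194.57×3 + 93.43×40 + 2699.46×11 = 569 + 583.71 + 3737.2 + 29694.06 = 34583.97
L = 44112.76 / 34583.97 × 100 = 127.5526
Paasche component (current-period weights):
ΣP(Year 1)Q(Year 1) = 183.94×4 + 250.71×4 + 100.27×45 + 3510.37×10 = 735.76 + 1002.84 + 4512.15 + 35103.7 = 41354.45
ΣP(Year 0)Q(Year 1) = 142.25×4 + 194.57×4 + 93.43×45 + 2699.46×10 = 569 + 778.28 + 4204.35 + 26994.6 = 32546.23
P = 41354.45 / 32546.23 × 100 = 127.0637
Fisher = √(L × P) = √(127.5526 × 127.0637) = 127.3079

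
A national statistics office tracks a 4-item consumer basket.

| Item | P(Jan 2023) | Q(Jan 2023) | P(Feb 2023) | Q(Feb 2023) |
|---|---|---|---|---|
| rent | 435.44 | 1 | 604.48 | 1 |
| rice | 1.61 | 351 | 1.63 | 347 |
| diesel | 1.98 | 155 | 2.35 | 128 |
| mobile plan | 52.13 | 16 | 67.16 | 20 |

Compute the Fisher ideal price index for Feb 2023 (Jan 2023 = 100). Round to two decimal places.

Laspeyres component (base-period weights):
ΣP(Feb 2023)Q(Jan 2023) = 604.48×1 + 1.63×351 + 2.35×155 + 67.16×16 = 604.48 + 572.13 + 364.25 + 1074.56 = 2615.42
ΣP(Jan 2023)Q(Jan 2023) = 435.44×1 + 1.61×351 + 1.98×155 + 52.13×16 = 435.44 + 565.11 + 306.9 + 834.08 = 2141.53
L = 2615.42 / 2141.53 × 100 = 122.1286
Paasche component (current-period weights):
ΣP(Feb 2023)Q(Feb 2023) = 604.48×1 + 1.63×347 + 2.35×128 + 67.16×20 = 604.48 + 565.61 + 300.8 + 1343.2 = 2814.09
ΣP(Jan 2023)Q(Feb 2023) = 435.44×1 + 1.61×347 + 1.98×128 + 52.13×20 = 435.44 + 558.67 + 253.44 + 1042.6 = 2290.15
P = 2814.09 / 2290.15 × 100 = 122.8780
Fisher = √(L × P) = √(122.1286 × 122.8780) = 122.5027

122.50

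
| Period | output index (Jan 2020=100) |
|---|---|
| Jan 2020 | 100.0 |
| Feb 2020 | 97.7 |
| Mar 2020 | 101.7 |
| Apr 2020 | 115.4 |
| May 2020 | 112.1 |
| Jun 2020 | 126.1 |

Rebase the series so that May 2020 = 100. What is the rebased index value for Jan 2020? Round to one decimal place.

Rebased(Jan 2020) = 100.0 / 112.1 × 100 = 89.2061

89.2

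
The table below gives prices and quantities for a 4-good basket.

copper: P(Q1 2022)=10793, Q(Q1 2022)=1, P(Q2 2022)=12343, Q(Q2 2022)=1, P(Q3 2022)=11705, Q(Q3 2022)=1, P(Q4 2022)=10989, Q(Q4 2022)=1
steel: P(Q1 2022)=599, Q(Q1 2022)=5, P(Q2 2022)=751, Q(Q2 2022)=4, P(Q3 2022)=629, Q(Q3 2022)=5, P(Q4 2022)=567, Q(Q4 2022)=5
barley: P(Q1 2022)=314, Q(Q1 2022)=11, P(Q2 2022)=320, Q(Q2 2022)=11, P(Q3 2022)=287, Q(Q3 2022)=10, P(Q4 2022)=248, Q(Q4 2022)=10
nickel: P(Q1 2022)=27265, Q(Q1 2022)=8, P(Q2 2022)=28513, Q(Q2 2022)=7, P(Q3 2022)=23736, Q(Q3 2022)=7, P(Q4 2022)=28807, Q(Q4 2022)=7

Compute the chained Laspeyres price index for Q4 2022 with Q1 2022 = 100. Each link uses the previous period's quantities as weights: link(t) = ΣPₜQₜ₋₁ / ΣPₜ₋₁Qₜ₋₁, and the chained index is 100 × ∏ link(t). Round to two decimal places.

Link Q1 2022→Q2 2022:
ΣP(Q2 2022)Q(Q1 2022) = 12343×1 + 751×5 + 320×11 + 28513×8 = 12343 + 3755 + 3520 + 228104 = 247722
ΣP(Q1 2022)Q(Q1 2022) = 10793×1 + 599×5 + 314×11 + 27265×8 = 10793 + 2995 + 3454 + 218120 = 235362
link = 247722/235362 = 1.052515
Link Q2 2022→Q3 2022:
ΣP(Q3 2022)Q(Q2 2022) = 11705×1 + 629×4 + 287×11 + 23736×7 = 11705 + 2516 + 3157 + 166152 = 183530
ΣP(Q2 2022)Q(Q2 2022) = 12343×1 + 751×4 + 320×11 + 28513×7 = 12343 + 3004 + 3520 + 199591 = 218458
link = 183530/218458 = 0.840116
Link Q3 2022→Q4 2022:
ΣP(Q4 2022)Q(Q3 2022) = 10989×1 + 567×5 + 248×10 + 28807×7 = 10989 + 2835 + 2480 + 201649 = 217953
ΣP(Q3 2022)Q(Q3 2022) = 11705×1 + 629×5 + 287×10 + 23736×7 = 11705 + 3145 + 2870 + 166152 = 183872
link = 217953/183872 = 1.185352
Chained index = 100 × 1.052515 × 0.840116 × 1.185352 = 104.8129

104.81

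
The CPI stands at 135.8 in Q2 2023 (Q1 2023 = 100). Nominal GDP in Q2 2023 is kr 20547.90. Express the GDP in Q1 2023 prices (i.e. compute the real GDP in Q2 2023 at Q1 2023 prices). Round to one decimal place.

15131.0

Real = Nominal ÷ (Index/100) = 20547.90 ÷ (135.8/100)
     = 20547.90 ÷ 1.358 = 15131.0015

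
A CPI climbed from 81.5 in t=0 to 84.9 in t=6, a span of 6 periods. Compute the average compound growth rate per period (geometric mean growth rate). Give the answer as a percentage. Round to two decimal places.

0.68%

Growth factor = (84.9/81.5)^(1/6) = (1.041718)^(1/6) = 1.006835
Growth rate = 1.006835 − 1 = 0.006835 = 0.6835%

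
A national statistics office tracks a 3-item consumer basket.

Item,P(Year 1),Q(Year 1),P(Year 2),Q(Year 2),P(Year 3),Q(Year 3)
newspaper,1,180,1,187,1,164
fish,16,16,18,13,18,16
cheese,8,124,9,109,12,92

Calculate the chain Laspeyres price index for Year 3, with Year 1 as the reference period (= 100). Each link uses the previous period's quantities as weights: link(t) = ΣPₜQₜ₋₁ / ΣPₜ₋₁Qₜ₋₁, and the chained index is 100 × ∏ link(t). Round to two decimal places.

136.80

Link Year 1→Year 2:
ΣP(Year 2)Q(Year 1) = 1×180 + 18×16 + 9×124 = 180 + 288 + 1116 = 1584
ΣP(Year 1)Q(Year 1) = 1×180 + 16×16 + 8×124 = 180 + 256 + 992 = 1428
link = 1584/1428 = 1.109244
Link Year 2→Year 3:
ΣP(Year 3)Q(Year 2) = 1×187 + 18×13 + 12×109 = 187 + 234 + 1308 = 1729
ΣP(Year 2)Q(Year 2) = 1×187 + 18×13 + 9×109 = 187 + 234 + 981 = 1402
link = 1729/1402 = 1.233238
Chained index = 100 × 1.109244 × 1.233238 = 136.7962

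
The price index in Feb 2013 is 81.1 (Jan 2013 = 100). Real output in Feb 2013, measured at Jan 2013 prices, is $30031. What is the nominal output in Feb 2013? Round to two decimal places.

Nominal = Real × (Index/100) = 30031 × (81.1/100)
        = 30031 × 0.811 = 24355.1410

24355.14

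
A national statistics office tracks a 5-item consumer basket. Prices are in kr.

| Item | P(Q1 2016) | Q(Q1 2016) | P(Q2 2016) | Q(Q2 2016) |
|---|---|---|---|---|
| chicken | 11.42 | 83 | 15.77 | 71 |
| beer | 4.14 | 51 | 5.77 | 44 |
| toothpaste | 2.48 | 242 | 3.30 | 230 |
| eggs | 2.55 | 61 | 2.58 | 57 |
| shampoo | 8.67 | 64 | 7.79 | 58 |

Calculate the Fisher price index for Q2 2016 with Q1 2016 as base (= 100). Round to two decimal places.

123.66

Laspeyres component (base-period weights):
ΣP(Q2 2016)Q(Q1 2016) = 15.77×83 + 5.77×51 + 3.30×242 + 2.58×61 + 7.79×64 = 1308.91 + 294.27 + 798.6 + 157.38 + 498.56 = 3057.72
ΣP(Q1 2016)Q(Q1 2016) = 11.42×83 + 4.14×51 + 2.48×242 + 2.55×61 + 8.67×64 = 947.86 + 211.14 + 600.16 + 155.55 + 554.88 = 2469.59
L = 3057.72 / 2469.59 × 100 = 123.8149
Paasche component (current-period weights):
ΣP(Q2 2016)Q(Q2 2016) = 15.77×71 + 5.77×44 + 3.30×230 + 2.58×57 + 7.79×58 = 1119.67 + 253.88 + 759 + 147.06 + 451.82 = 2731.43
ΣP(Q1 2016)Q(Q2 2016) = 11.42×71 + 4.14×44 + 2.48×230 + 2.55×57 + 8.67×58 = 810.82 + 182.16 + 570.4 + 145.35 + 502.86 = 2211.59
P = 2731.43 / 2211.59 × 100 = 123.5053
Fisher = √(L × P) = √(123.8149 × 123.5053) = 123.6600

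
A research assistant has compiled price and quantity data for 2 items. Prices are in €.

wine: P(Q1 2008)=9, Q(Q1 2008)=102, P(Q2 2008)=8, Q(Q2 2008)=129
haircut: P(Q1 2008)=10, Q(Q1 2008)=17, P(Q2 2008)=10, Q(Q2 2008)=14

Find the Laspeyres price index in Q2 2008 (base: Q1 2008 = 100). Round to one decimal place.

90.6

Laspeyres price index uses base-period quantities as weights.
ΣP(Q2 2008)·Q(Q1 2008) = 8×102 + 10×17 = 816 + 170 = 986
ΣP(Q1 2008)·Q(Q1 2008) = 9×102 + 10×17 = 918 + 170 = 1088
Index = 986 / 1088 × 100 = 90.6250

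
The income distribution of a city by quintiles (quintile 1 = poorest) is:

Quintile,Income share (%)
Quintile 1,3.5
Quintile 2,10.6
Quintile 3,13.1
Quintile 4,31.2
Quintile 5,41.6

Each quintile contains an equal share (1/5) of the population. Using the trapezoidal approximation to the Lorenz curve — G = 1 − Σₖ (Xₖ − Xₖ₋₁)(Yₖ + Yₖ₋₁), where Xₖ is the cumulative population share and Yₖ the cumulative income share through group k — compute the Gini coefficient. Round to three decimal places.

Cumulative income shares Yₖ: 0.0350, 0.1410, 0.2720, 0.5840, 1.0000
Σ (Xₖ−Xₖ₋₁)(Yₖ+Yₖ₋₁) = (1/5)(0.0350+0.0000) + (1/5)(0.1410+0.0350) + (1/5)(0.2720+0.1410) + (1/5)(0.5840+0.2720) + (1/5)(1.0000+0.5840)
  = 0.0070 + 0.0352 + 0.0826 + 0.1712 + 0.3168 = 0.6128
G = 1 − 0.6128 = 0.3872

0.387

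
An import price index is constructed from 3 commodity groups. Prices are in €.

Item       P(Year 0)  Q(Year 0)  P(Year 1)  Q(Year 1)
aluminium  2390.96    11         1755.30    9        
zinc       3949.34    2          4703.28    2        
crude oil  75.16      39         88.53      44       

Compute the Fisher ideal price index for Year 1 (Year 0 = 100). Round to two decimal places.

Laspeyres component (base-period weights):
ΣP(Year 1)Q(Year 0) = 1755.30×11 + 4703.28×2 + 88.53×39 = 19308.3 + 9406.56 + 3452.67 = 32167.53
ΣP(Year 0)Q(Year 0) = 2390.96×11 + 3949.34×2 + 75.16×39 = 26300.56 + 7898.68 + 2931.24 = 37130.48
L = 32167.53 / 37130.48 × 100 = 86.6338
Paasche component (current-period weights):
ΣP(Year 1)Q(Year 1) = 1755.30×9 + 4703.28×2 + 88.53×44 = 15797.7 + 9406.56 + 3895.32 = 29099.58
ΣP(Year 0)Q(Year 1) = 2390.96×9 + 3949.34×2 + 75.16×44 = 21518.64 + 7898.68 + 3307.04 = 32724.36
P = 29099.58 / 32724.36 × 100 = 88.9233
Fisher = √(L × P) = √(86.6338 × 88.9233) = 87.7711

87.77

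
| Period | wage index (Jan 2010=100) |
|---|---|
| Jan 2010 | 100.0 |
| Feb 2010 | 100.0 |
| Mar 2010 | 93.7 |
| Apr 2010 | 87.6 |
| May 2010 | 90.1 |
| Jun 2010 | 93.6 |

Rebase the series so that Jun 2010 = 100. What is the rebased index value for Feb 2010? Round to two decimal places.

Rebased(Feb 2010) = 100.0 / 93.6 × 100 = 106.8376

106.84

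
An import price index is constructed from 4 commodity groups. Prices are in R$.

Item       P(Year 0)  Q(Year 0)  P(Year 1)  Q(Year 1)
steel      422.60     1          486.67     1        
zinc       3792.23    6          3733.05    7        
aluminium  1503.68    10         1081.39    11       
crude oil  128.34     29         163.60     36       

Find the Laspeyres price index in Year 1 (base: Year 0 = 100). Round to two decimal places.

91.67

Laspeyres price index uses base-period quantities as weights.
ΣP(Year 1)·Q(Year 0) = 486.67×1 + 3733.05×6 + 1081.39×10 + 163.60×29 = 486.67 + 22398.3 + 10813.9 + 4744.4 = 38443.27
ΣP(Year 0)·Q(Year 0) = 422.60×1 + 3792.23×6 + 1503.68×10 + 128.34×29 = 422.6 + 22753.38 + 15036.8 + 3721.86 = 41934.64
Index = 38443.27 / 41934.64 × 100 = 91.6743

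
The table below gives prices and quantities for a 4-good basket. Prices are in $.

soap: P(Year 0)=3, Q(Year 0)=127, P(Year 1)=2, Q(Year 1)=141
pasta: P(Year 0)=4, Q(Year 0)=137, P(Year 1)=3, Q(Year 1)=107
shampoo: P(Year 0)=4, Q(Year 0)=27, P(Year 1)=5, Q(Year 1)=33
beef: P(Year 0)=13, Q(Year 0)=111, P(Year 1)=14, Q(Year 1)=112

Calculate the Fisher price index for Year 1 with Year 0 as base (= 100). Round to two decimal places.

95.35

Laspeyres component (base-period weights):
ΣP(Year 1)Q(Year 0) = 2×127 + 3×137 + 5×27 + 14×111 = 254 + 411 + 135 + 1554 = 2354
ΣP(Year 0)Q(Year 0) = 3×127 + 4×137 + 4×27 + 13×111 = 381 + 548 + 108 + 1443 = 2480
L = 2354 / 2480 × 100 = 94.9194
Paasche component (current-period weights):
ΣP(Year 1)Q(Year 1) = 2×141 + 3×107 + 5×33 + 14×112 = 282 + 321 + 165 + 1568 = 2336
ΣP(Year 0)Q(Year 1) = 3×141 + 4×107 + 4×33 + 13×112 = 423 + 428 + 132 + 1456 = 2439
P = 2336 / 2439 × 100 = 95.7770
Fisher = √(L × P) = √(94.9194 × 95.7770) = 95.3472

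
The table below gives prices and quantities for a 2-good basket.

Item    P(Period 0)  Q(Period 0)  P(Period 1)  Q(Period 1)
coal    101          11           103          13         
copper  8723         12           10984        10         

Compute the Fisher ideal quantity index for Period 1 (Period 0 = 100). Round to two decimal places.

83.66

Laspeyres component (base-period weights):
ΣP(Period 0)Q(Period 1) = 101×13 + 8723×10 = 1313 + 87230 = 88543
ΣP(Period 0)Q(Period 0) = 101×11 + 8723×12 = 1111 + 104676 = 105787
L = 88543 / 105787 × 100 = 83.6993
Paasche component (current-period weights):
ΣP(Period 1)Q(Period 1) = 103×13 + 10984×10 = 1339 + 109840 = 111179
ΣP(Period 1)Q(Period 0) = 103×11 + 10984×12 = 1133 + 131808 = 132941
P = 111179 / 132941 × 100 = 83.6303
Fisher = √(L × P) = √(83.6993 × 83.6303) = 83.6648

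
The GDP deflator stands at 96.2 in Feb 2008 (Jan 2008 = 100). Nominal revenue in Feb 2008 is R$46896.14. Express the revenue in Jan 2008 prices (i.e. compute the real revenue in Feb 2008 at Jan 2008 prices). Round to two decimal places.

Real = Nominal ÷ (Index/100) = 46896.14 ÷ (96.2/100)
     = 46896.14 ÷ 0.962 = 48748.5863

48748.59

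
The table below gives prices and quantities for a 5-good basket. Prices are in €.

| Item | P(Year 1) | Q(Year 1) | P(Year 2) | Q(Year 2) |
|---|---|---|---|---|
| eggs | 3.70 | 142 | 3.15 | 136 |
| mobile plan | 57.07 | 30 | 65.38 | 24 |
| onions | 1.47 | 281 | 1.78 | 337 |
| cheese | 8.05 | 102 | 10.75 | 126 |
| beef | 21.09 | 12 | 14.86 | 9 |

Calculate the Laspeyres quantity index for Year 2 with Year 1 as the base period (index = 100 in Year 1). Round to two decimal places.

Laspeyres quantity index uses base-period prices as weights.
ΣP(Year 1)·Q(Year 2) = 3.70×136 + 57.07×24 + 1.47×337 + 8.05×126 + 21.09×9 = 503.2 + 1369.68 + 495.39 + 1014.3 + 189.81 = 3572.38
ΣP(Year 1)·Q(Year 1) = 3.70×142 + 57.07×30 + 1.47×281 + 8.05×102 + 21.09×12 = 525.4 + 1712.1 + 413.07 + 821.1 + 253.08 = 3724.75
Index = 3572.38 / 3724.75 × 100 = 95.9093

95.91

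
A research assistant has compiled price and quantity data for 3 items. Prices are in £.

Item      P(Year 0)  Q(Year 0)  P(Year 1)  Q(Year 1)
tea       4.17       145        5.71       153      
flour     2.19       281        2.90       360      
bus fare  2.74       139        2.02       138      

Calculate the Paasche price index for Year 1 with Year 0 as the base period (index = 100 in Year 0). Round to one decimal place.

Paasche price index uses current-period quantities as weights.
ΣP(Year 1)·Q(Year 1) = 5.71×153 + 2.90×360 + 2.02×138 = 873.63 + 1044 + 278.76 = 2196.39
ΣP(Year 0)·Q(Year 1) = 4.17×153 + 2.19×360 + 2.74×138 = 638.01 + 788.4 + 378.12 = 1804.53
Index = 2196.39 / 1804.53 × 100 = 121.7153

121.7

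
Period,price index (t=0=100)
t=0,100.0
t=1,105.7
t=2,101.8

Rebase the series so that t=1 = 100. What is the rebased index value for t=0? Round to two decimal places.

Rebased(t=0) = 100.0 / 105.7 × 100 = 94.6074

94.61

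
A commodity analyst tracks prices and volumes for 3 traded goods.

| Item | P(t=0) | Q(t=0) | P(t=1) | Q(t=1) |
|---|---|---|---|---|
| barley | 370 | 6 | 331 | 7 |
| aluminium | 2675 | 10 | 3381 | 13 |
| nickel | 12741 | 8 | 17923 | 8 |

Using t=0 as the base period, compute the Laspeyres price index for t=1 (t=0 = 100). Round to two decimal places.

136.89

Laspeyres price index uses base-period quantities as weights.
ΣP(t=1)·Q(t=0) = 331×6 + 3381×10 + 17923×8 = 1986 + 33810 + 143384 = 179180
ΣP(t=0)·Q(t=0) = 370×6 + 2675×10 + 12741×8 = 2220 + 26750 + 101928 = 130898
Index = 179180 / 130898 × 100 = 136.8852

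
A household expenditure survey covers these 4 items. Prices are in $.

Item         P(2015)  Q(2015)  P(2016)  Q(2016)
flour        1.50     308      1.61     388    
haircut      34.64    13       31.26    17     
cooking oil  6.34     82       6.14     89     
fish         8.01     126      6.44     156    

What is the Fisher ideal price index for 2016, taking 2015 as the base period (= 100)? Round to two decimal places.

Laspeyres component (base-period weights):
ΣP(2016)Q(2015) = 1.61×308 + 31.26×13 + 6.14×82 + 6.44×126 = 495.88 + 406.38 + 503.48 + 811.44 = 2217.18
ΣP(2015)Q(2015) = 1.50×308 + 34.64×13 + 6.34×82 + 8.01×126 = 462 + 450.32 + 519.88 + 1009.26 = 2441.46
L = 2217.18 / 2441.46 × 100 = 90.8137
Paasche component (current-period weights):
ΣP(2016)Q(2016) = 1.61×388 + 31.26×17 + 6.14×89 + 6.44×156 = 624.68 + 531.42 + 546.46 + 1004.64 = 2707.2
ΣP(2015)Q(2016) = 1.50×388 + 34.64×17 + 6.34×89 + 8.01×156 = 582 + 588.88 + 564.26 + 1249.56 = 2984.7
P = 2707.2 / 2984.7 × 100 = 90.7026
Fisher = √(L × P) = √(90.8137 × 90.7026) = 90.7581

90.76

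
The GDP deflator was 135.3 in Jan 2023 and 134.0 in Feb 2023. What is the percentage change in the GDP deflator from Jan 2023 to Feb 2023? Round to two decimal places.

-0.96%

Change = (134.0 − 135.3) / 135.3 × 100
       = -1.3 / 135.3 × 100 = -0.9608%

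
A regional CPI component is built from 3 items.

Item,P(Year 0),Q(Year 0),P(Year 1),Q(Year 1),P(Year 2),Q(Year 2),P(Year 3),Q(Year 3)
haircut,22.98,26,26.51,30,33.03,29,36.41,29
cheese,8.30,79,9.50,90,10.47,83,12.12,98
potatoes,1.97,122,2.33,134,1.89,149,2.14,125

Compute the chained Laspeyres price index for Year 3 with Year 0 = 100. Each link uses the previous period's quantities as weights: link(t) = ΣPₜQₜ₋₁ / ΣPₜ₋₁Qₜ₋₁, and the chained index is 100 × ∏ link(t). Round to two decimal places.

145.21

Link Year 0→Year 1:
ΣP(Year 1)Q(Year 0) = 26.51×26 + 9.50×79 + 2.33×122 = 689.26 + 750.5 + 284.26 = 1724.02
ΣP(Year 0)Q(Year 0) = 22.98×26 + 8.30×79 + 1.97×122 = 597.48 + 655.7 + 240.34 = 1493.52
link = 1724.02/1493.52 = 1.154333
Link Year 1→Year 2:
ΣP(Year 2)Q(Year 1) = 33.03×30 + 10.47×90 + 1.89×134 = 990.9 + 942.3 + 253.26 = 2186.46
ΣP(Year 1)Q(Year 1) = 26.51×30 + 9.50×90 + 2.33×134 = 795.3 + 855 + 312.22 = 1962.52
link = 2186.46/1962.52 = 1.114108
Link Year 2→Year 3:
ΣP(Year 3)Q(Year 2) = 36.41×29 + 12.12×83 + 2.14×149 = 1055.89 + 1005.96 + 318.86 = 2380.71
ΣP(Year 2)Q(Year 2) = 33.03×29 + 10.47×83 + 1.89×149 = 957.87 + 869.01 + 281.61 = 2108.49
link = 2380.71/2108.49 = 1.129107
Chained index = 100 × 1.154333 × 1.114108 × 1.129107 = 145.2090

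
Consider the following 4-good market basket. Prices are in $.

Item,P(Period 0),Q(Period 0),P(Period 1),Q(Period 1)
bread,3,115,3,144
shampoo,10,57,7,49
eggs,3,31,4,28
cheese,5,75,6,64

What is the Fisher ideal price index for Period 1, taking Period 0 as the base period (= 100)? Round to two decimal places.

95.58

Laspeyres component (base-period weights):
ΣP(Period 1)Q(Period 0) = 3×115 + 7×57 + 4×31 + 6×75 = 345 + 399 + 124 + 450 = 1318
ΣP(Period 0)Q(Period 0) = 3×115 + 10×57 + 3×31 + 5×75 = 345 + 570 + 93 + 375 = 1383
L = 1318 / 1383 × 100 = 95.3001
Paasche component (current-period weights):
ΣP(Period 1)Q(Period 1) = 3×144 + 7×49 + 4×28 + 6×64 = 432 + 343 + 112 + 384 = 1271
ΣP(Period 0)Q(Period 1) = 3×144 + 10×49 + 3×28 + 5×64 = 432 + 490 + 84 + 320 = 1326
P = 1271 / 1326 × 100 = 95.8522
Fisher = √(L × P) = √(95.3001 × 95.8522) = 95.5757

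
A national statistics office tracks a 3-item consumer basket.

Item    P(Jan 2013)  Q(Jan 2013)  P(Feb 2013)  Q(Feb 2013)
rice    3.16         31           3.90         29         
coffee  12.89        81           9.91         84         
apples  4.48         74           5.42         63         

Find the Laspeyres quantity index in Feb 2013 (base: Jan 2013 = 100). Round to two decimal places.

98.85

Laspeyres quantity index uses base-period prices as weights.
ΣP(Jan 2013)·Q(Feb 2013) = 3.16×29 + 12.89×84 + 4.48×63 = 91.64 + 1082.76 + 282.24 = 1456.64
ΣP(Jan 2013)·Q(Jan 2013) = 3.16×31 + 12.89×81 + 4.48×74 = 97.96 + 1044.09 + 331.52 = 1473.57
Index = 1456.64 / 1473.57 × 100 = 98.8511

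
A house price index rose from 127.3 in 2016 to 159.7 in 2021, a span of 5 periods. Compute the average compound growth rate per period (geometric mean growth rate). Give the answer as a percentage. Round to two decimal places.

Growth factor = (159.7/127.3)^(1/5) = (1.254517)^(1/5) = 1.046394
Growth rate = 1.046394 − 1 = 0.046394 = 4.6394%

4.64%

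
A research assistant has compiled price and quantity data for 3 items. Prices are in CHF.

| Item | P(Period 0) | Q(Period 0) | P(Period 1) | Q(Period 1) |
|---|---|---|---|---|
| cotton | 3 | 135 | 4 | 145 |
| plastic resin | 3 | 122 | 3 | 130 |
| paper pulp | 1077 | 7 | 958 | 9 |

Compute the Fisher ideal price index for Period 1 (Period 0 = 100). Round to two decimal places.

Laspeyres component (base-period weights):
ΣP(Period 1)Q(Period 0) = 4×135 + 3×122 + 958×7 = 540 + 366 + 6706 = 7612
ΣP(Period 0)Q(Period 0) = 3×135 + 3×122 + 1077×7 = 405 + 366 + 7539 = 8310
L = 7612 / 8310 × 100 = 91.6005
Paasche component (current-period weights):
ΣP(Period 1)Q(Period 1) = 4×145 + 3×130 + 958×9 = 580 + 390 + 8622 = 9592
ΣP(Period 0)Q(Period 1) = 3×145 + 3×130 + 1077×9 = 435 + 390 + 9693 = 10518
P = 9592 / 10518 × 100 = 91.1960
Fisher = √(L × P) = √(91.6005 × 91.1960) = 91.3980

91.40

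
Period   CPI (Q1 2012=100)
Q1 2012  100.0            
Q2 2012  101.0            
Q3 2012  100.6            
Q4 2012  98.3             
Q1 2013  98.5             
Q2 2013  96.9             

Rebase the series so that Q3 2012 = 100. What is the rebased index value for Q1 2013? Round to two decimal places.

97.91

Rebased(Q1 2013) = 98.5 / 100.6 × 100 = 97.9125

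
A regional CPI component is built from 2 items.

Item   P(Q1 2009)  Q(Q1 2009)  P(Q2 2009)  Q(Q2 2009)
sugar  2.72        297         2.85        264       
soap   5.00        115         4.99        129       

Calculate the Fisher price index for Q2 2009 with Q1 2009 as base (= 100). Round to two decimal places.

Laspeyres component (base-period weights):
ΣP(Q2 2009)Q(Q1 2009) = 2.85×297 + 4.99×115 = 846.45 + 573.85 = 1420.3
ΣP(Q1 2009)Q(Q1 2009) = 2.72×297 + 5.00×115 = 807.84 + 575 = 1382.84
L = 1420.3 / 1382.84 × 100 = 102.7089
Paasche component (current-period weights):
ΣP(Q2 2009)Q(Q2 2009) = 2.85×264 + 4.99×129 = 752.4 + 643.71 = 1396.11
ΣP(Q1 2009)Q(Q2 2009) = 2.72×264 + 5.00×129 = 718.08 + 645 = 1363.08
P = 1396.11 / 1363.08 × 100 = 102.4232
Fisher = √(L × P) = √(102.7089 × 102.4232) = 102.5660

102.57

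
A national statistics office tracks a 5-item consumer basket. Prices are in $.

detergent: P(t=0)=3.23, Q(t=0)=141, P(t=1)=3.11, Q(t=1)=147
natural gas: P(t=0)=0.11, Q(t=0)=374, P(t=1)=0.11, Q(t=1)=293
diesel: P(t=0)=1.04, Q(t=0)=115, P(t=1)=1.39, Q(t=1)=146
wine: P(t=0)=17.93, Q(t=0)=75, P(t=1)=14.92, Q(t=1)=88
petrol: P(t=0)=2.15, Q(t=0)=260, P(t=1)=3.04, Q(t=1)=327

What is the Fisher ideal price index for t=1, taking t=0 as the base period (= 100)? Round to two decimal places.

101.59

Laspeyres component (base-period weights):
ΣP(t=1)Q(t=0) = 3.11×141 + 0.11×374 + 1.39×115 + 14.92×75 + 3.04×260 = 438.51 + 41.14 + 159.85 + 1119 + 790.4 = 2548.9
ΣP(t=0)Q(t=0) = 3.23×141 + 0.11×374 + 1.04×115 + 17.93×75 + 2.15×260 = 455.43 + 41.14 + 119.6 + 1344.75 + 559 = 2519.92
L = 2548.9 / 2519.92 × 100 = 101.1500
Paasche component (current-period weights):
ΣP(t=1)Q(t=1) = 3.11×147 + 0.11×293 + 1.39×146 + 14.92×88 + 3.04×327 = 457.17 + 32.23 + 202.94 + 1312.96 + 994.08 = 2999.38
ΣP(t=0)Q(t=1) = 3.23×147 + 0.11×293 + 1.04×146 + 17.93×88 + 2.15×327 = 474.81 + 32.23 + 151.84 + 1577.84 + 703.05 = 2939.77
P = 2999.38 / 2939.77 × 100 = 102.0277
Fisher = √(L × P) = √(101.1500 × 102.0277) = 101.5879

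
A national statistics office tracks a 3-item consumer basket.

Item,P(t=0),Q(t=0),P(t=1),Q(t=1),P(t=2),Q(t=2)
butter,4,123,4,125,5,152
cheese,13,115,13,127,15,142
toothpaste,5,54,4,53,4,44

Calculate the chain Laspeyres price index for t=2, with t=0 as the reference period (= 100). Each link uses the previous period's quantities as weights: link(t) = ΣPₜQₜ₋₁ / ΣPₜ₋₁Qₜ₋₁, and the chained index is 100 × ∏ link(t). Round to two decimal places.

Link t=0→t=1:
ΣP(t=1)Q(t=0) = 4×123 + 13×115 + 4×54 = 492 + 1495 + 216 = 2203
ΣP(t=0)Q(t=0) = 4×123 + 13×115 + 5×54 = 492 + 1495 + 270 = 2257
link = 2203/2257 = 0.976074
Link t=1→t=2:
ΣP(t=2)Q(t=1) = 5×125 + 15×127 + 4×53 = 625 + 1905 + 212 = 2742
ΣP(t=1)Q(t=1) = 4×125 + 13×127 + 4×53 = 500 + 1651 + 212 = 2363
link = 2742/2363 = 1.160389
Chained index = 100 × 0.976074 × 1.160389 = 113.2626

113.26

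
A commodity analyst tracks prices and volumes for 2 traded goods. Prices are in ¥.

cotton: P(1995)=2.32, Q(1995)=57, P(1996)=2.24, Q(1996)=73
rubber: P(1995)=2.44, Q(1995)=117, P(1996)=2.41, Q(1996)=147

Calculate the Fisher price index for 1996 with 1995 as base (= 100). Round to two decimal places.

Laspeyres component (base-period weights):
ΣP(1996)Q(1995) = 2.24×57 + 2.41×117 = 127.68 + 281.97 = 409.65
ΣP(1995)Q(1995) = 2.32×57 + 2.44×117 = 132.24 + 285.48 = 417.72
L = 409.65 / 417.72 × 100 = 98.0681
Paasche component (current-period weights):
ΣP(1996)Q(1996) = 2.24×73 + 2.41×147 = 163.52 + 354.27 = 517.79
ΣP(1995)Q(1996) = 2.32×73 + 2.44×147 = 169.36 + 358.68 = 528.04
P = 517.79 / 528.04 × 100 = 98.0589
Fisher = √(L × P) = √(98.0681 × 98.0589) = 98.0635

98.06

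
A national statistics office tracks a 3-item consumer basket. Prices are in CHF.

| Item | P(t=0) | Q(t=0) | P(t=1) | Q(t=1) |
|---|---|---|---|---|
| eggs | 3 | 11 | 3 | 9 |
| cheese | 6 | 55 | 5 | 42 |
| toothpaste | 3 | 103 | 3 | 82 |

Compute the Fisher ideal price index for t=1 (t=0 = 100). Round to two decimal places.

Laspeyres component (base-period weights):
ΣP(t=1)Q(t=0) = 3×11 + 5×55 + 3×103 = 33 + 275 + 309 = 617
ΣP(t=0)Q(t=0) = 3×11 + 6×55 + 3×103 = 33 + 330 + 309 = 672
L = 617 / 672 × 100 = 91.8155
Paasche component (current-period weights):
ΣP(t=1)Q(t=1) = 3×9 + 5×42 + 3×82 = 27 + 210 + 246 = 483
ΣP(t=0)Q(t=1) = 3×9 + 6×42 + 3×82 = 27 + 252 + 246 = 525
P = 483 / 525 × 100 = 92.0000
Fisher = √(L × P) = √(91.8155 × 92.0000) = 91.9077

91.91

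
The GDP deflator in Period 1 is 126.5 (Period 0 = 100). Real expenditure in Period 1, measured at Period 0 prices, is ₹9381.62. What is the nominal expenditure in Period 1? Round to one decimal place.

Nominal = Real × (Index/100) = 9381.62 × (126.5/100)
        = 9381.62 × 1.265 = 11867.7493

11867.7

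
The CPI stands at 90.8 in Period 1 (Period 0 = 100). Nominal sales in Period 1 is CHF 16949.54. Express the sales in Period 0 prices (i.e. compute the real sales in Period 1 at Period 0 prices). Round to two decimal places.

Real = Nominal ÷ (Index/100) = 16949.54 ÷ (90.8/100)
     = 16949.54 ÷ 0.908 = 18666.8943

18666.89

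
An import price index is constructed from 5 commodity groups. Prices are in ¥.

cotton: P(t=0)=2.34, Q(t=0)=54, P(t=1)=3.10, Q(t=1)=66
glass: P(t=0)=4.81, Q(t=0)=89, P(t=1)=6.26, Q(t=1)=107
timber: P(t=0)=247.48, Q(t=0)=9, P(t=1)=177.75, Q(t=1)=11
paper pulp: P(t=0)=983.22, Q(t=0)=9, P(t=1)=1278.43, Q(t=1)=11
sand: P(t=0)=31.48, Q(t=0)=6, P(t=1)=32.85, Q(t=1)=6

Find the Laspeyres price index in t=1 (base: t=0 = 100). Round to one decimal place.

Laspeyres price index uses base-period quantities as weights.
ΣP(t=1)·Q(t=0) = 3.10×54 + 6.26×89 + 177.75×9 + 1278.43×9 + 32.85×6 = 167.4 + 557.14 + 1599.75 + 11505.87 + 197.1 = 14027.26
ΣP(t=0)·Q(t=0) = 2.34×54 + 4.81×89 + 247.48×9 + 983.22×9 + 31.48×6 = 126.36 + 428.09 + 2227.32 + 8848.98 + 188.88 = 11819.63
Index = 14027.26 / 11819.63 × 100 = 118.6777

118.7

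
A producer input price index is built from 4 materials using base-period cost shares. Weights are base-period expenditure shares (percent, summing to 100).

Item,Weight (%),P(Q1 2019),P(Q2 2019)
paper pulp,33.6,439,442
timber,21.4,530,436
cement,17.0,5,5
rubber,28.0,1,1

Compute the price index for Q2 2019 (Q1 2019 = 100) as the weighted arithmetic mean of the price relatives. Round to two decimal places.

paper pulp: 33.6 × (442/439) = 33.6 × 1.006834 = 33.8296
timber: 21.4 × (436/530) = 21.4 × 0.822642 = 17.6045
cement: 17.0 × (5/5) = 17.0 × 1.000000 = 17.0000
rubber: 28.0 × (1/1) = 28.0 × 1.000000 = 28.0000
Index = Σ wᵢ·(p₁ᵢ/p₀ᵢ) = 33.8296 + 17.6045 + 17.0000 + 28.0000 = 96.4341

96.43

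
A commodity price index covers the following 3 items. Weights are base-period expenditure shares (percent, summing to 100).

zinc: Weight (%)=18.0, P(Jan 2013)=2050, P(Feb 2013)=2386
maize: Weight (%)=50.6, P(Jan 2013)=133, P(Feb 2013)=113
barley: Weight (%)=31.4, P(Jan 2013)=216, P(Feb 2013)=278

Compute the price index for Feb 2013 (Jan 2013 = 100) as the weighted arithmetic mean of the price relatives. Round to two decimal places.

104.35

zinc: 18.0 × (2386/2050) = 18.0 × 1.163902 = 20.9502
maize: 50.6 × (113/133) = 50.6 × 0.849624 = 42.9910
barley: 31.4 × (278/216) = 31.4 × 1.287037 = 40.4130
Index = Σ wᵢ·(p₁ᵢ/p₀ᵢ) = 20.9502 + 42.9910 + 40.4130 = 104.3542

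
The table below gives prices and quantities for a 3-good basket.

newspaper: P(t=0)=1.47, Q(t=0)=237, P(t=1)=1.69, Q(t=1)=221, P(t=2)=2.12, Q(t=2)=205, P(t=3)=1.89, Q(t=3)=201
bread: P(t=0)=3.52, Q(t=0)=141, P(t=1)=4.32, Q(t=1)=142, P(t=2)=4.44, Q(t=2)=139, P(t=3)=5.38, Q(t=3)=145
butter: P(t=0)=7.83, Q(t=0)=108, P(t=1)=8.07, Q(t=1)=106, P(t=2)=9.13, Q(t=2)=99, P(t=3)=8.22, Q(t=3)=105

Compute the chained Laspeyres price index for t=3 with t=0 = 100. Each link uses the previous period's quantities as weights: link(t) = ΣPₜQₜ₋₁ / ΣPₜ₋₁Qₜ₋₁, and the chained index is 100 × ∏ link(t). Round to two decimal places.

124.43

Link t=0→t=1:
ΣP(t=1)Q(t=0) = 1.69×237 + 4.32×141 + 8.07×108 = 400.53 + 609.12 + 871.56 = 1881.21
ΣP(t=0)Q(t=0) = 1.47×237 + 3.52×141 + 7.83×108 = 348.39 + 496.32 + 845.64 = 1690.35
link = 1881.21/1690.35 = 1.112912
Link t=1→t=2:
ΣP(t=2)Q(t=1) = 2.12×221 + 4.44×142 + 9.13×106 = 468.52 + 630.48 + 967.78 = 2066.78
ΣP(t=1)Q(t=1) = 1.69×221 + 4.32×142 + 8.07×106 = 373.49 + 613.44 + 855.42 = 1842.35
link = 2066.78/1842.35 = 1.121817
Link t=2→t=3:
ΣP(t=3)Q(t=2) = 1.89×205 + 5.38×139 + 8.22×99 = 387.45 + 747.82 + 813.78 = 1949.05
ΣP(t=2)Q(t=2) = 2.12×205 + 4.44×139 + 9.13×99 = 434.6 + 617.16 + 903.87 = 1955.63
link = 1949.05/1955.63 = 0.996635
Chained index = 100 × 1.112912 × 1.121817 × 0.996635 = 124.4283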